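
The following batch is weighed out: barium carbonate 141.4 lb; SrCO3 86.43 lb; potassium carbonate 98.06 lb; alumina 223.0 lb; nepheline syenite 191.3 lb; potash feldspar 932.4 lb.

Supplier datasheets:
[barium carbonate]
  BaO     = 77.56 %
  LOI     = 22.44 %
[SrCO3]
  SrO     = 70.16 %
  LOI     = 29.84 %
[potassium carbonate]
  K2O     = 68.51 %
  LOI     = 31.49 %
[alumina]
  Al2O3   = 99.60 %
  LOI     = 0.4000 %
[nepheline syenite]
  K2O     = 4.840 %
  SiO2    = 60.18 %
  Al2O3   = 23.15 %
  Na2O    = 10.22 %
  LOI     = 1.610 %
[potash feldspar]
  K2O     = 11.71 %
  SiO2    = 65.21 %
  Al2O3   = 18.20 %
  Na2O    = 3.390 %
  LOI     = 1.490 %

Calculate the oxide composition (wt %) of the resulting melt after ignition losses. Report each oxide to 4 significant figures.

Glass mass = 1566 lb (batch 1673 − LOI 106.3).
Composition: K2O 11.85%, SiO2 46.17%, BaO 7.002%, Al2O3 27.84%, SrO 3.871%, Na2O 3.266%

Mid-chain values are printed rounded to 4 significant digits in the working; every computation keeps full precision throughout — exactly one rounding goes into each reported number — derived quantities are carried at full precision (ignition loss, totals, the six compositions, net glass mass, yield) starting from the weights on 1566 lb of glass, as they appear in the problem or the answer.
Oxide-by-oxide delivered mass:
  K2O: 98.06·0.6851 + 191.3·0.04840 + 932.4·0.1171 = 185.6 lb
  SiO2: 191.3·0.6018 + 932.4·0.6521 = 723.1 lb
  BaO: 141.4·0.7756 = 109.7 lb
  Al2O3: 223.0·0.9960 + 191.3·0.2315 + 932.4·0.1820 = 436.1 lb
  SrO: 86.43·0.7016 = 60.64 lb
  Na2O: 191.3·0.1022 + 932.4·0.03390 = 51.16 lb
LOI: 141.4·0.2244 + 86.43·0.2984 + 98.06·0.3149 + 223.0·0.004000 + 191.3·0.01610 + 932.4·0.01490 = 106.3 lb
Glass = total batch minus LOI = 1673 − 106.3 = 1566 lb (= Σ oxide masses)
wt % = oxide mass / glass mass × 100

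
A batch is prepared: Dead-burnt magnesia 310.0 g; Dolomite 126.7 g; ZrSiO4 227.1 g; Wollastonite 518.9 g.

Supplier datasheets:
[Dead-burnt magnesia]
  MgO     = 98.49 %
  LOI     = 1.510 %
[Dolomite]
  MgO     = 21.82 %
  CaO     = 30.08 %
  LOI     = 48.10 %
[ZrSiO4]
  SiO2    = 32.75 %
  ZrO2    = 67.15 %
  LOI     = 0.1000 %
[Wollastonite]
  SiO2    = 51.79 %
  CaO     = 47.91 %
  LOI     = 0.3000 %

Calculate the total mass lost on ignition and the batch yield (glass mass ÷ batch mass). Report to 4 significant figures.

LOI loss = 67.41 g; glass = 1115 g; yield = 94.30%

Each numeric step holds full float precision from first step to last. In-progress results appear rounded off to 4 significant figures within the worked lines. Every reported value includes exactly one rounding; all derived quantities, including totals, four oxide percentages, net glass mass, ignition loss, the yield, are re-derived from the batch weights for 1115 g of glass in exact precision, exactly as printed in problem or answer.
Each material's LOI contribution:
  Dead-burnt magnesia: 310.0 × 0.01510 = 4.681 g
  Dolomite: 126.7 × 0.4810 = 60.94 g
  ZrSiO4: 227.1 × 0.001000 = 0.2271 g
  Wollastonite: 518.9 × 0.003000 = 1.557 g
Total LOI = 67.41 g
Glass = batch − LOI = 1183 − 67.41 = 1115 g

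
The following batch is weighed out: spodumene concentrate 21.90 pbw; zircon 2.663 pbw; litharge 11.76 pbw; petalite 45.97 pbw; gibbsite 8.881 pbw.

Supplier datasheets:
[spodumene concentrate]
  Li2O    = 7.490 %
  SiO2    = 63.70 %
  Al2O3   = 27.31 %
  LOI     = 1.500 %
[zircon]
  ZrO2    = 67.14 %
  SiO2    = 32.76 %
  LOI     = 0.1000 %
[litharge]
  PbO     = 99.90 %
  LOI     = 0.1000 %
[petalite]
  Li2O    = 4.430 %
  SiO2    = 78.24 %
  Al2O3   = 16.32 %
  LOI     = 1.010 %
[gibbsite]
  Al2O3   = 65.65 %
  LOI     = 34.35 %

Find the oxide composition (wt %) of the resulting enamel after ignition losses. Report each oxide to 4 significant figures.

Glass mass = 87.32 pbw (batch 91.17 − LOI 3.858).
Composition: ZrO2 2.048%, PbO 13.45%, Li2O 4.211%, SiO2 58.17%, Al2O3 22.12%

Working values appear rounded to four significant digits as written — all arithmetic carries full float precision at all times. A single rounding completes every reported result. The derived quantities are carried in full precision (the totals, the five compositions, LOI, the yield, glass mass) using the weight values at 87.32 pbw of glass, precisely as stated by the problem or the answer.
Oxide-by-oxide delivered mass:
  ZrO2: 2.663·0.6714 = 1.788 pbw
  PbO: 11.76·0.9990 = 11.75 pbw
  Li2O: 21.90·0.07490 + 45.97·0.04430 = 3.677 pbw
  SiO2: 21.90·0.6370 + 2.663·0.3276 + 45.97·0.7824 = 50.79 pbw
  Al2O3: 21.90·0.2731 + 45.97·0.1632 + 8.881·0.6565 = 19.31 pbw
LOI: 21.90·0.01500 + 2.663·0.001000 + 11.76·0.001000 + 45.97·0.01010 + 8.881·0.3435 = 3.858 pbw
Resulting glass, batch − LOI: 91.17 − 3.858 = 87.32 pbw (consistent with Σ oxide mass)
wt % = oxide mass / glass mass × 100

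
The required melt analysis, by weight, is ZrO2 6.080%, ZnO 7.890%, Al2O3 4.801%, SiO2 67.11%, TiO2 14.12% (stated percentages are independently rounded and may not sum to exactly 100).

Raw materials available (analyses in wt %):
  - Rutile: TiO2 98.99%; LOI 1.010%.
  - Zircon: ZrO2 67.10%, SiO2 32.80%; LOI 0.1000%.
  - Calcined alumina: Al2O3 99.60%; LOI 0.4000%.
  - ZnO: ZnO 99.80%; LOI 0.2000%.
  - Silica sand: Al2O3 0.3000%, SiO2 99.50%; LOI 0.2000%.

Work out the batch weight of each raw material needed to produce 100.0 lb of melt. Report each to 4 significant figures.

Batch per 100.0 lb melt:
  Rutile: 14.26 lb
  Zircon: 9.061 lb
  Calcined alumina: 4.626 lb
  ZnO: 7.906 lb
  Silica sand: 64.46 lb
Total batch = 100.3 lb; LOI loss = 0.3163 lb; yield = 99.68%

The working math carries full float precision throughout — in-progress results appear rounded off to 4 significant digits on the page; exactly one rounding goes into each reported number. The derived quantities, which include the five compositions, totals, the yield, ignition loss, net glass mass, are re-derived at exact precision, as given in the question or the answer, starting from the weights per 100.0 lb of glass.
The oxide mass targets at 100.0 lb melt:
  ZrO2: 6.080% × 100.0 = 6.080 lb
  ZnO: 7.890% × 100.0 = 7.890 lb
  Al2O3: 4.801% × 100.0 = 4.801 lb
  SiO2: 67.11% × 100.0 = 67.11 lb
  TiO2: 14.12% × 100.0 = 14.12 lb
Mass-balance tally per oxide per the reported batch figures, for the quoted basis mass (delivered sums recover each target up to rounding of the answer):
  ZrO2: 9.061·0.6710 = 6.080 lb (target 6.080 lb)
  ZnO: 7.906·0.9980 = 7.890 lb (target 7.890 lb)
  Al2O3: 4.626·0.9960 + 64.46·0.003000 = 4.801 lb (target 4.801 lb)
  SiO2: 9.061·0.3280 + 64.46·0.9950 = 67.11 lb (target 67.11 lb)
  TiO2: 14.26·0.9899 = 14.12 lb (target 14.12 lb)
Glass-mass bookkeeping: total charge less LOI = 100.0 lb (the targets, summed, come to 100.0 lb; versus the stated basis of 100.0 lb — any gap is answer rounding).
Summing the batch: Σ batch = 100.3 lb; loss to ignition Σ batch·LOI = 0.3163 lb; glass ÷ batch gives a yield of 99.68%.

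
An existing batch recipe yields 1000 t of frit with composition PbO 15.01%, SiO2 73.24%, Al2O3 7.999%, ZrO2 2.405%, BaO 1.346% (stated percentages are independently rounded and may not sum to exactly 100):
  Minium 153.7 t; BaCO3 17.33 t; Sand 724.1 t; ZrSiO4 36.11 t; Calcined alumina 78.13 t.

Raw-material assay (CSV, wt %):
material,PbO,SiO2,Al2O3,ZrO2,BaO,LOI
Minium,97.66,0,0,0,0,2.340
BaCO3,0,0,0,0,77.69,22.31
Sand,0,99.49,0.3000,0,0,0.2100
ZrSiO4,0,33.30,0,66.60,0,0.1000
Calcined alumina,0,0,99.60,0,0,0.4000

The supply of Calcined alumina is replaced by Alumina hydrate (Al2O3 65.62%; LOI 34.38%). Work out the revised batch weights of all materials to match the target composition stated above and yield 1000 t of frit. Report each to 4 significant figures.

The intermediate values appear, with 4-significant-digit rounding, when written out — every computation keeps full float precision from start to finish. Each reported result is rounded only once — the derived quantities (glass mass, ignition loss, totals, five oxide percentages, the yield) are computed using the weight values at 1000 t of glass at full precision, as given in the problem or answer text.
Target oxide masses per 1000 t frit:
  PbO: 15.01% × 1000 = 150.1 t
  SiO2: 73.24% × 1000 = 732.4 t
  Al2O3: 7.999% × 1000 = 79.99 t
  ZrO2: 2.405% × 1000 = 24.05 t
  BaO: 1.346% × 1000 = 13.46 t
Per-oxide balance check from the weights as reported, against the basis in use (delivered sums recover each target net of answer rounding effects):
  PbO: 153.7·0.9766 = 150.1 t (target 150.1 t)
  SiO2: 724.1·0.9949 + 36.11·0.3330 = 732.4 t (target 732.4 t)
  Al2O3: 724.1·0.003000 + 118.6·0.6562 = 80.00 t (target 79.99 t)
  ZrO2: 36.11·0.6660 = 24.05 t (target 24.05 t)
  BaO: 17.33·0.7769 = 13.46 t (target 13.46 t)
Mass balance on the glass: Σ batch − LOI loss = 1000 t (summing oxide targets gives 1000 t; with the basis standing at 1000 t — a pure rounding effect).
Adding the batch up: Σ batch = 1050 t; Σ batch·LOI gives LOI loss = 49.79 t; glass ÷ batch gives a yield of 95.26%.

Revised batch per 1000 t frit:
  Minium: 153.7 t
  BaCO3: 17.33 t
  Sand: 724.1 t
  ZrSiO4: 36.11 t
  Alumina hydrate: 118.6 t
Total batch = 1050 t; LOI loss = 49.79 t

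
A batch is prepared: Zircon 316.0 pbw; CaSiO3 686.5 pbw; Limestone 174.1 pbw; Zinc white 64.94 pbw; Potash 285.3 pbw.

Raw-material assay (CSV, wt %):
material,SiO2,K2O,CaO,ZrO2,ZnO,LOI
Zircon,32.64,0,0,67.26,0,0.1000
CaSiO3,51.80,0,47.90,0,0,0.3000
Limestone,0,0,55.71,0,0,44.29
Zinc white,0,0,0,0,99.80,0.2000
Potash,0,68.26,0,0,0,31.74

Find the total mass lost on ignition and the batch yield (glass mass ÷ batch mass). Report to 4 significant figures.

The working math runs at exact precision through every step. Mid-chain values are shown, with 4-significant-figure rounding, when written out. Every reported value undergoes a single rounding — the derived quantities are recomputed at exact precision (totals, the five compositions, net glass mass, LOI, the yield) using the weight values at 1357 pbw of glass exactly as shown in problem or answer.
LOI of each material in turn:
  Zircon: 316.0 × 0.001000 = 0.3160 pbw
  CaSiO3: 686.5 × 0.003000 = 2.059 pbw
  Limestone: 174.1 × 0.4429 = 77.11 pbw
  Zinc white: 64.94 × 0.002000 = 0.1299 pbw
  Potash: 285.3 × 0.3174 = 90.55 pbw
Total LOI = 170.2 pbw
Glass = batch − LOI = 1527 − 170.2 = 1357 pbw

LOI loss = 170.2 pbw; glass = 1357 pbw; yield = 88.85%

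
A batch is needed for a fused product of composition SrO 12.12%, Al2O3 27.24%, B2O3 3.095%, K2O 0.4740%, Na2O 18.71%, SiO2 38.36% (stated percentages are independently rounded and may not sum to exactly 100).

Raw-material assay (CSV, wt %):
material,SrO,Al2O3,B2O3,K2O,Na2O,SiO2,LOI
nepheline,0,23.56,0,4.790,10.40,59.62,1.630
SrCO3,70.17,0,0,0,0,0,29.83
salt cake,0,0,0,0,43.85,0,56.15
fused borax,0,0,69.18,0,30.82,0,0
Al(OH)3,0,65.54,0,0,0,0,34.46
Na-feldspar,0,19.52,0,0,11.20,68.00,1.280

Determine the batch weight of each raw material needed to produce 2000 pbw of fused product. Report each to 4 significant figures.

Each numeric step maintains exact precision at every stage. Mid-chain values are shown (rounded to four significant digits) when written out — each reported value undergoes a single rounding — the derived quantities are re-derived at full precision (LOI, six oxide percentages, totals, glass mass, yield) using the weight values per 2000 pbw of glass exactly as printed in problem or answer.
Oxide-by-oxide targets in 2000 pbw fused product:
  SrO: 12.12% × 2000 = 242.4 pbw
  Al2O3: 27.24% × 2000 = 544.8 pbw
  B2O3: 3.095% × 2000 = 61.90 pbw
  K2O: 0.4740% × 2000 = 9.480 pbw
  Na2O: 18.71% × 2000 = 374.2 pbw
  SiO2: 38.36% × 2000 = 767.2 pbw
Mass-balance tally per oxide from the weights as reported, relative to the basis at hand (sums match the target masses once rounding is allowed for):
  SrO: 345.4·0.7017 = 242.4 pbw (target 242.4 pbw)
  Al2O3: 197.9·0.2356 + 475.8·0.6554 + 954.7·0.1952 = 544.8 pbw (target 544.8 pbw)
  B2O3: 89.48·0.6918 = 61.90 pbw (target 61.90 pbw)
  K2O: 197.9·0.04790 = 9.479 pbw (target 9.480 pbw)
  Na2O: 197.9·0.1040 + 499.7·0.4385 + 89.48·0.3082 + 954.7·0.1120 = 374.2 pbw (target 374.2 pbw)
  SiO2: 197.9·0.5962 + 954.7·0.6800 = 767.2 pbw (target 767.2 pbw)
Auditing the glass mass value: Σ batch − LOI loss = 2000 pbw (summing oxide targets gives 2000 pbw; against the stated basis, 2000 pbw — deltas are rounding alone).
Batch grand total — Σ batch = 2563 pbw; the LOI term Σ batch·LOI equals 563.0 pbw; yield = glass ÷ total batch = 78.03%.

Batch per 2000 pbw fused product:
  nepheline: 197.9 pbw
  SrCO3: 345.4 pbw
  salt cake: 499.7 pbw
  fused borax: 89.48 pbw
  Al(OH)3: 475.8 pbw
  Na-feldspar: 954.7 pbw
Total batch = 2563 pbw; LOI loss = 563.0 pbw; yield = 78.03%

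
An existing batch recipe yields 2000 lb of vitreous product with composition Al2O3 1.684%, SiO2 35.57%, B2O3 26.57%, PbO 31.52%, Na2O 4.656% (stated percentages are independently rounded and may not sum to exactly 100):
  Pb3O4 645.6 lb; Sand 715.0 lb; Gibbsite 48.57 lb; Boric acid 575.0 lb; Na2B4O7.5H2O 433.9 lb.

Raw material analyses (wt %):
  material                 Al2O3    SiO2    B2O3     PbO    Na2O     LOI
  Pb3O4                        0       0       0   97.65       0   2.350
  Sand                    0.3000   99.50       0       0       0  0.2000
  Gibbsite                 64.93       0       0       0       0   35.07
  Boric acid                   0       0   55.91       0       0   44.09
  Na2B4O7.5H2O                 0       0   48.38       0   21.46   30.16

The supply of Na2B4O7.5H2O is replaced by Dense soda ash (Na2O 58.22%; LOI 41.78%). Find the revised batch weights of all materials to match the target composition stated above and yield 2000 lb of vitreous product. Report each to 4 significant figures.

Revised batch per 2000 lb vitreous product:
  Pb3O4: 645.6 lb
  Sand: 715.0 lb
  Gibbsite: 48.57 lb
  Boric acid: 950.5 lb
  Dense soda ash: 159.9 lb
Total batch = 2520 lb; LOI loss = 519.5 lb

The intermediate values are shown, with 4-significant-figure rounding, within the worked lines. The working math maintains exact precision at all times; a single rounding completes every reported value; the derived quantities are rebuilt from the batch weights at 2000 lb of glass in full float precision (the five compositions, totals, glass mass, ignition loss, the yield) as given in the question or the answer.
Target oxide masses per 2000 lb vitreous product:
  Al2O3: 1.684% × 2000 = 33.68 lb
  SiO2: 35.57% × 2000 = 711.4 lb
  B2O3: 26.57% × 2000 = 531.4 lb
  PbO: 31.52% × 2000 = 630.4 lb
  Na2O: 4.656% × 2000 = 93.12 lb
Per-oxide balance check using the reported weights, at the basis given (each sum matches its target mass once rounding is allowed for):
  Al2O3: 715.0·0.003000 + 48.57·0.6493 = 33.68 lb (target 33.68 lb)
  SiO2: 715.0·0.9950 = 711.4 lb (target 711.4 lb)
  B2O3: 950.5·0.5591 = 531.4 lb (target 531.4 lb)
  PbO: 645.6·0.9765 = 630.4 lb (target 630.4 lb)
  Na2O: 159.9·0.5822 = 93.09 lb (target 93.12 lb)
Consistency of the glass mass: whole batch net of LOI = 2000 lb (the targets, summed, come to 2000 lb; against the stated basis, 2000 lb — gaps are rounding artifacts).
Total batch = Σ batch = 2520 lb; ignition loss, Σ(batch × LOI) = 519.5 lb; yield: glass divided by total = 79.38%.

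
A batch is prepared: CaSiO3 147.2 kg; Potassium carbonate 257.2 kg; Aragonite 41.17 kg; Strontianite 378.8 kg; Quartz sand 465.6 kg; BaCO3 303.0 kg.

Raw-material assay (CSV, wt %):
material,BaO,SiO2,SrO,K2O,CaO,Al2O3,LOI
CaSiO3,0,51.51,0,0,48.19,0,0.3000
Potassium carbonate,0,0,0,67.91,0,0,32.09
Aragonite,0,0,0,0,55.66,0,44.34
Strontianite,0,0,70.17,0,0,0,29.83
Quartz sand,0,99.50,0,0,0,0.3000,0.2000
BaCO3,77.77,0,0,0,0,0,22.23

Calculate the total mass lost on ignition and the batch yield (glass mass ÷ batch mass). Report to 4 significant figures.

Each numeric step runs at full float precision at every stage. The intermediate values are printed with 4-significant-figure rounding on the page — each reported value is rounded a single time. The derived quantities, including totals, net glass mass, six oxide percentages, yield, ignition loss, are recomputed using the weight values on 1310 kg of glass at exact precision as set out in either problem or answer.
Material-by-material LOI:
  CaSiO3: 147.2 × 0.003000 = 0.4416 kg
  Potassium carbonate: 257.2 × 0.3209 = 82.54 kg
  Aragonite: 41.17 × 0.4434 = 18.25 kg
  Strontianite: 378.8 × 0.2983 = 113.0 kg
  Quartz sand: 465.6 × 0.002000 = 0.9312 kg
  BaCO3: 303.0 × 0.2223 = 67.36 kg
Total LOI = 282.5 kg
Glass = batch − LOI = 1593 − 282.5 = 1310 kg

LOI loss = 282.5 kg; glass = 1310 kg; yield = 82.26%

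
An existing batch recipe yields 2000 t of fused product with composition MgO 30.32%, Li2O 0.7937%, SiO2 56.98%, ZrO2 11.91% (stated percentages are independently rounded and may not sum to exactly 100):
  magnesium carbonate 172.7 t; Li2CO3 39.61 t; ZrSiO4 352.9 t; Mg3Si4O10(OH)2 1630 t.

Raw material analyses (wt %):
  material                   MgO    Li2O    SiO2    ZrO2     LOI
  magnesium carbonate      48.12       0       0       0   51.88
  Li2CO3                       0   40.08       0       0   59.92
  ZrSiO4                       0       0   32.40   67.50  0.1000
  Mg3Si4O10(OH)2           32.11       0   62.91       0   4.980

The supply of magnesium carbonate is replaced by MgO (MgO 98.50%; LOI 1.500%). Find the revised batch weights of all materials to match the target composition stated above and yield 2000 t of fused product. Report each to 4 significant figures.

Revised batch per 2000 t fused product:
  MgO: 84.36 t
  Li2CO3: 39.61 t
  ZrSiO4: 352.9 t
  Mg3Si4O10(OH)2: 1630 t
Total batch = 2107 t; LOI loss = 106.5 t

The intermediate values are displayed rounded to four significant figures alongside each step — every computation runs at full float precision in every operation. A single rounding yields every reported figure. The derived quantities are rebuilt using the weight values at 2000 t of glass in full float precision (four oxide percentages, ignition loss, net glass mass, yield, the totals) as written in the problem or the answer.
Target oxide masses per 2000 t fused product:
  MgO: 30.32% × 2000 = 606.4 t
  Li2O: 0.7937% × 2000 = 15.87 t
  SiO2: 56.98% × 2000 = 1140 t
  ZrO2: 11.91% × 2000 = 238.2 t
Balance tally, oxide-wise, from the weights as reported, per the basis as stated (delivered sums recover each target within answer rounding):
  MgO: 84.36·0.9850 + 1630·0.3211 = 606.5 t (target 606.4 t)
  Li2O: 39.61·0.4008 = 15.88 t (target 15.87 t)
  SiO2: 352.9·0.3240 + 1630·0.6291 = 1140 t (target 1140 t)
  ZrO2: 352.9·0.6750 = 238.2 t (target 238.2 t)
Glass mass check: total charge less LOI = 2000 t (summing oxide targets gives 2000 t; against the stated basis, 2000 t — gaps are rounding artifacts).
Summing the batch: Σ batch = 2107 t; loss to ignition Σ batch·LOI = 106.5 t; as yield: glass ÷ batch → 94.94%.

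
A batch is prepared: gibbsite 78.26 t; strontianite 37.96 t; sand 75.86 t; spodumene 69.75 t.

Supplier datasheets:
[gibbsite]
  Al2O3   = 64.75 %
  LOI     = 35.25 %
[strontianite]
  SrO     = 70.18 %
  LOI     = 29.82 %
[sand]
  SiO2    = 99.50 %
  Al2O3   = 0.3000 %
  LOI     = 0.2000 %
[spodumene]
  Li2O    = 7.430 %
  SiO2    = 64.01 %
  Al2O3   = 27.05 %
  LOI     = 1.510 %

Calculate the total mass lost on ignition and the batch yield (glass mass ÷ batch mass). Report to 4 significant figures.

LOI loss = 40.11 t; glass = 221.7 t; yield = 84.68%

Mid-chain values are displayed, rounded to four significant figures, at each printed step. Every computation maintains exact precision in every operation; each reported figure takes a single rounding — derived quantities, which include the four compositions, net glass mass, ignition loss, yield, totals, are re-derived in full float precision, as quoted within the problem or answer text, using the weight values for 221.7 t of glass.
LOI of each material in turn:
  gibbsite: 78.26 × 0.3525 = 27.59 t
  strontianite: 37.96 × 0.2982 = 11.32 t
  sand: 75.86 × 0.002000 = 0.1517 t
  spodumene: 69.75 × 0.01510 = 1.053 t
Total LOI = 40.11 t
Glass = batch − LOI = 261.8 − 40.11 = 221.7 t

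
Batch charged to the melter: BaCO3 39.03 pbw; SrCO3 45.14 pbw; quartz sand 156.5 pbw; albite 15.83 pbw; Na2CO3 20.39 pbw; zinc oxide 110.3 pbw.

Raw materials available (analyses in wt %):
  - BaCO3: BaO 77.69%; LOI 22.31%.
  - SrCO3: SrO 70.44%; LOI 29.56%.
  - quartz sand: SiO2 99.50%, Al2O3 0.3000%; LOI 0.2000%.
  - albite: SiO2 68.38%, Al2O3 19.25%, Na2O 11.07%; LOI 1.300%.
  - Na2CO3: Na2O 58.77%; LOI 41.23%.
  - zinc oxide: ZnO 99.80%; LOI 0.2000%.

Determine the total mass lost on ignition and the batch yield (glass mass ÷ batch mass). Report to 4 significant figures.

The whole derivation runs at exact precision in all steps; intermediates are printed rounded to 4 significant digits in the printout — exactly one rounding is applied to every reported number — the derived quantities, which include the yield, glass mass, six oxide percentages, totals, ignition loss, are rebuilt at exact precision, as set out in problem or answer, using the weight values on 356.0 pbw of glass.
Material-by-material LOI:
  BaCO3: 39.03 × 0.2231 = 8.708 pbw
  SrCO3: 45.14 × 0.2956 = 13.34 pbw
  quartz sand: 156.5 × 0.002000 = 0.3130 pbw
  albite: 15.83 × 0.01300 = 0.2058 pbw
  Na2CO3: 20.39 × 0.4123 = 8.407 pbw
  zinc oxide: 110.3 × 0.002000 = 0.2206 pbw
Total LOI = 31.20 pbw
Glass = batch − LOI = 387.2 − 31.20 = 356.0 pbw

LOI loss = 31.20 pbw; glass = 356.0 pbw; yield = 91.94%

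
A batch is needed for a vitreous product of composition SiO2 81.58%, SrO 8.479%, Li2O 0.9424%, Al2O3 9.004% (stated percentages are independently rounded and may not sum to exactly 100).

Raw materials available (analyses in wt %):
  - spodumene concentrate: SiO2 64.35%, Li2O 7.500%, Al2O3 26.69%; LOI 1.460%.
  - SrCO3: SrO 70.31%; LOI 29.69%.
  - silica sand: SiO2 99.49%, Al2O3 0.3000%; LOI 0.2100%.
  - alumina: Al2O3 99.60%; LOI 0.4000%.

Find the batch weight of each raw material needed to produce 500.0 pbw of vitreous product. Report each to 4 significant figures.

Batch per 500.0 pbw vitreous product:
  spodumene concentrate: 62.83 pbw
  SrCO3: 60.30 pbw
  silica sand: 369.4 pbw
  alumina: 27.25 pbw
Total batch = 519.8 pbw; LOI loss = 19.71 pbw; yield = 96.21%

Values along the way are displayed, rounded to 4 significant figures, on the page; full precision is carried from first step to last; every reported figure includes exactly one rounding. Derived quantities are computed in full precision (glass mass, four oxide percentages, totals, LOI, the yield) using the weight values on 500.0 pbw of glass as given in either problem or answer.
Target masses of each oxide per 500.0 pbw vitreous product:
  SiO2: 81.58% × 500.0 = 407.9 pbw
  SrO: 8.479% × 500.0 = 42.40 pbw
  Li2O: 0.9424% × 500.0 = 4.712 pbw
  Al2O3: 9.004% × 500.0 = 45.02 pbw
Mass-balance tally per oxide working from each reported weight, per the basis as stated (target by target, the sums agree once rounding is allowed for):
  SiO2: 62.83·0.6435 + 369.4·0.9949 = 407.9 pbw (target 407.9 pbw)
  SrO: 60.30·0.7031 = 42.40 pbw (target 42.40 pbw)
  Li2O: 62.83·0.07500 = 4.712 pbw (target 4.712 pbw)
  Al2O3: 62.83·0.2669 + 369.4·0.003000 + 27.25·0.9960 = 45.02 pbw (target 45.02 pbw)
Glass-mass bookkeeping: total charge less LOI = 500.1 pbw (oxide target masses add up to 500.0 pbw; versus the stated basis of 500.0 pbw — deltas are rounding alone).
Batch grand total — Σ batch = 519.8 pbw; LOI loss = Σ batch·LOI = 19.71 pbw; yield, glass over the total, = 96.21%.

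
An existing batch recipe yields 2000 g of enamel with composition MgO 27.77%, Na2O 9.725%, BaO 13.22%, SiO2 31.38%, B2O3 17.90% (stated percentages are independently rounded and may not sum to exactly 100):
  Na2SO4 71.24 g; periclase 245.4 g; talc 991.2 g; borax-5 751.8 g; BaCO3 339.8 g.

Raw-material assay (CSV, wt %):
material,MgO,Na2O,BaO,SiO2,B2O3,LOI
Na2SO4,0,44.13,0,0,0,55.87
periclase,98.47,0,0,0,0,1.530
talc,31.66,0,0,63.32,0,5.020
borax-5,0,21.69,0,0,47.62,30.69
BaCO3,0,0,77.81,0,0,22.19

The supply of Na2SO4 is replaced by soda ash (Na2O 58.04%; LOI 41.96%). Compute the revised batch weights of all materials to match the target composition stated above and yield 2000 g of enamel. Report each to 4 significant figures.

Working values are shown rounded to four significant figures in the working — the whole derivation maintains full precision at each step. Every reported value is rounded only once; derived quantities are rebuilt at full float precision (the yield, five oxide percentages, LOI, the totals, net glass mass) using the weight values per 2000 g of glass exactly as printed in the problem or the answer.
Oxide mass targets, per 2000 g enamel:
  MgO: 27.77% × 2000 = 555.4 g
  Na2O: 9.725% × 2000 = 194.5 g
  BaO: 13.22% × 2000 = 264.4 g
  SiO2: 31.38% × 2000 = 627.6 g
  B2O3: 17.90% × 2000 = 358.0 g
Verifying the oxide balance using the reported weights, at the basis given (sum by sum, the targets are met within answer rounding):
  MgO: 245.4·0.9847 + 991.2·0.3166 = 555.5 g (target 555.4 g)
  Na2O: 54.17·0.5804 + 751.8·0.2169 = 194.5 g (target 194.5 g)
  BaO: 339.8·0.7781 = 264.4 g (target 264.4 g)
  SiO2: 991.2·0.6332 = 627.6 g (target 627.6 g)
  B2O3: 751.8·0.4762 = 358.0 g (target 358.0 g)
Consistency of the glass mass: Σ batch − LOI loss = 2000 g (per-oxide target masses sum to 2000 g; against the stated basis, 2000 g — deltas are rounding alone).
Total batch = Σ batch = 2382 g; Σ batch·LOI gives LOI loss = 382.4 g; yield: glass divided by total = 83.95%.

Revised batch per 2000 g enamel:
  soda ash: 54.17 g
  periclase: 245.4 g
  talc: 991.2 g
  borax-5: 751.8 g
  BaCO3: 339.8 g
Total batch = 2382 g; LOI loss = 382.4 g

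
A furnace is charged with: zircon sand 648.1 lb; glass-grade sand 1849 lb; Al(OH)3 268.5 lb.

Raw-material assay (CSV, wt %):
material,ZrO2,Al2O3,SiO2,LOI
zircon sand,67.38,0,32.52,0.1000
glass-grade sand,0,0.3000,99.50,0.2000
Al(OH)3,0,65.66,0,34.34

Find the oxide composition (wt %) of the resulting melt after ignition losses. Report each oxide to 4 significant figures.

Glass mass = 2669 lb (batch 2766 − LOI 96.55).
Composition: ZrO2 16.36%, Al2O3 6.813%, SiO2 76.83%

All arithmetic carries exact precision end to end — mid-chain values appear rounded to 4 significant digits between the steps — each reported result is rounded exactly once; derived quantities (glass mass, totals, ignition loss, yield, the three compositions) are computed using the weight values per 2669 lb of glass at exact precision as quoted within the problem or answer text.
Delivered oxide masses:
  ZrO2: 648.1·0.6738 = 436.7 lb
  Al2O3: 1849·0.003000 + 268.5·0.6566 = 181.8 lb
  SiO2: 648.1·0.3252 + 1849·0.9950 = 2051 lb
LOI: 648.1·0.001000 + 1849·0.002000 + 268.5·0.3434 = 96.55 lb
Glass mass = batch − LOI = 2766 − 96.55 = 2669 lb (equal to the oxide-mass sum)
each oxide over glass, ×100, is wt %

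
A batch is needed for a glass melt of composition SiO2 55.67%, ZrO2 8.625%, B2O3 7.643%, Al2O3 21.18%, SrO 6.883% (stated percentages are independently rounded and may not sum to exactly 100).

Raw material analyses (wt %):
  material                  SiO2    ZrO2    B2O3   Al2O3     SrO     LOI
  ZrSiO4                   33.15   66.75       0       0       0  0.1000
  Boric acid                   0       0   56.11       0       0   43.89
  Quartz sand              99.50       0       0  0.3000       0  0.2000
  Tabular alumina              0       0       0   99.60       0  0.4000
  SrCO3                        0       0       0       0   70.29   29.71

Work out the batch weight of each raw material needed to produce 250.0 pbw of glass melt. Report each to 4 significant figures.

Batch per 250.0 pbw glass melt:
  ZrSiO4: 32.30 pbw
  Boric acid: 34.05 pbw
  Quartz sand: 129.1 pbw
  Tabular alumina: 52.77 pbw
  SrCO3: 24.48 pbw
Total batch = 272.7 pbw; LOI loss = 22.72 pbw; yield = 91.67%

Exact precision is maintained at every stage; intermediates are displayed, rounded to four significant figures, within the worked lines — a single rounding yields each reported value; all derived quantities, which include totals, the yield, ignition loss, net glass mass, the five compositions, are computed in full float precision, as they appear in the problem or the answer, starting from the weights on 250.0 pbw of glass.
Oxide mass targets, per 250.0 pbw glass melt:
  SiO2: 55.67% × 250.0 = 139.2 pbw
  ZrO2: 8.625% × 250.0 = 21.56 pbw
  B2O3: 7.643% × 250.0 = 19.11 pbw
  Al2O3: 21.18% × 250.0 = 52.95 pbw
  SrO: 6.883% × 250.0 = 17.21 pbw
Sums-versus-targets review from the weights as reported, under the basis named above (oxide sums agree with the targets within answer rounding):
  SiO2: 32.30·0.3315 + 129.1·0.9950 = 139.2 pbw (target 139.2 pbw)
  ZrO2: 32.30·0.6675 = 21.56 pbw (target 21.56 pbw)
  B2O3: 34.05·0.5611 = 19.11 pbw (target 19.11 pbw)
  Al2O3: 129.1·0.003000 + 52.77·0.9960 = 52.95 pbw (target 52.95 pbw)
  SrO: 24.48·0.7029 = 17.21 pbw (target 17.21 pbw)
Mass balance on the glass: Σ batch − LOI loss = 250.0 pbw (the Σ of target masses is 250.0 pbw; basis as stated: 250.0 pbw — deltas are rounding alone).
Whole-batch sum: Σ batch = 272.7 pbw; loss to ignition Σ batch·LOI = 22.72 pbw; glass ÷ batch gives a yield of 91.67%.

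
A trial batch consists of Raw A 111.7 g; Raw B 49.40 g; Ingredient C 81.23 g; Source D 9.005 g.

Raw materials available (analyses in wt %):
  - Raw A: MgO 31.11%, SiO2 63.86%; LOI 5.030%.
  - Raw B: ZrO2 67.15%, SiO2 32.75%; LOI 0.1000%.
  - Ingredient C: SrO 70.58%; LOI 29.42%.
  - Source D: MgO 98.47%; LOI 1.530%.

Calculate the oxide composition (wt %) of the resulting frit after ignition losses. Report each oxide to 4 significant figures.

Glass mass = 221.6 g (batch 251.3 − LOI 29.70).
Composition: SrO 25.87%, MgO 19.68%, ZrO2 14.97%, SiO2 39.48%

All arithmetic carries full precision all the way through. Working values appear rounded to four significant digits between the steps; every reported figure is rounded exactly once. All derived quantities, including yield, totals, LOI, four oxide percentages, net glass mass, are computed from the batch weights on 221.6 g of glass at exact precision as set out in question or answer.
Delivered oxide masses:
  SrO: 81.23·0.7058 = 57.33 g
  MgO: 111.7·0.3111 + 9.005·0.9847 = 43.62 g
  ZrO2: 49.40·0.6715 = 33.17 g
  SiO2: 111.7·0.6386 + 49.40·0.3275 = 87.51 g
LOI: 111.7·0.05030 + 49.40·0.001000 + 81.23·0.2942 + 9.005·0.01530 = 29.70 g
Glass mass = batch − LOI = 251.3 − 29.70 = 221.6 g (consistent with Σ oxide mass)
wt % = oxide mass / glass mass × 100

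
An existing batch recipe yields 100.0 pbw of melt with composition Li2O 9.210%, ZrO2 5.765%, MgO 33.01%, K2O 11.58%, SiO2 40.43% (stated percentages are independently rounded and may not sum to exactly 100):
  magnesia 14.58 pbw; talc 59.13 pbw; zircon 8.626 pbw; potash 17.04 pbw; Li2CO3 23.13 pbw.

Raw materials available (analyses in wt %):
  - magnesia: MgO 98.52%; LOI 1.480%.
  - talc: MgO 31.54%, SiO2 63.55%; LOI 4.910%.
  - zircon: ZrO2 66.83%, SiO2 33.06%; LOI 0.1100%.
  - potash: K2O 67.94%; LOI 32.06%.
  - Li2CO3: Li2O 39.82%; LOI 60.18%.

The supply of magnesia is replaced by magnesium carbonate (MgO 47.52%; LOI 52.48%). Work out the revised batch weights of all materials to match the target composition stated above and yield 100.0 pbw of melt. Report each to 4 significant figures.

Working values are printed, with 4-significant-digit rounding, in the printout; every computation runs at exact precision all the way through — a single rounding finalizes each reported number; all derived quantities, including the yield, LOI, five oxide percentages, totals, glass mass, are computed using the weight values per 100.0 pbw of glass in exact precision as quoted within the problem or answer text.
The oxide mass targets at 100.0 pbw melt:
  Li2O: 9.210% × 100.0 = 9.210 pbw
  ZrO2: 5.765% × 100.0 = 5.765 pbw
  MgO: 33.01% × 100.0 = 33.01 pbw
  K2O: 11.58% × 100.0 = 11.58 pbw
  SiO2: 40.43% × 100.0 = 40.43 pbw
A balance pass over the oxides, working from each reported weight, per the basis as stated (sum by sum, the targets are met modulo rounding of the values):
  Li2O: 23.13·0.3982 = 9.210 pbw (target 9.210 pbw)
  ZrO2: 8.626·0.6683 = 5.765 pbw (target 5.765 pbw)
  MgO: 30.22·0.4752 + 59.13·0.3154 = 33.01 pbw (target 33.01 pbw)
  K2O: 17.04·0.6794 = 11.58 pbw (target 11.58 pbw)
  SiO2: 59.13·0.6355 + 8.626·0.3306 = 40.43 pbw (target 40.43 pbw)
Mass balance on the glass: whole batch net of LOI = 99.99 pbw (the targets, summed, come to 100.0 pbw; stated basis 100.0 pbw — rounding explains the deltas).
Summing the batch: Σ batch = 138.1 pbw; the LOI term Σ batch·LOI equals 38.15 pbw; yield = glass ÷ total batch = 72.38%.

Revised batch per 100.0 pbw melt:
  magnesium carbonate: 30.22 pbw
  talc: 59.13 pbw
  zircon: 8.626 pbw
  potash: 17.04 pbw
  Li2CO3: 23.13 pbw
Total batch = 138.1 pbw; LOI loss = 38.15 pbw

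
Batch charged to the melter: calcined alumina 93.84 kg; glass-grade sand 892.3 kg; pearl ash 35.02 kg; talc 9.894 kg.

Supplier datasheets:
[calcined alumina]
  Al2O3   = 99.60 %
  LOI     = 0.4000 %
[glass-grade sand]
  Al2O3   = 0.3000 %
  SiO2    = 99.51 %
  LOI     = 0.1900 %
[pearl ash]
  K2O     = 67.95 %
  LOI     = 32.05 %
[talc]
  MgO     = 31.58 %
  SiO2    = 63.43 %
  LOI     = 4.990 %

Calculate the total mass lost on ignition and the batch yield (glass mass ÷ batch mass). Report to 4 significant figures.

LOI loss = 13.79 kg; glass = 1017 kg; yield = 98.66%

Values along the way are shown rounded to 4 significant digits within the worked lines — each numeric step maintains exact precision through the solve. Exactly one rounding goes into each reported value; the derived quantities (four oxide percentages, ignition loss, the yield, the totals, glass mass) are recomputed in exact precision from the weighed amounts for 1017 kg of glass as written in the question or the answer.
Material-by-material LOI:
  calcined alumina: 93.84 × 0.004000 = 0.3754 kg
  glass-grade sand: 892.3 × 0.001900 = 1.695 kg
  pearl ash: 35.02 × 0.3205 = 11.22 kg
  talc: 9.894 × 0.04990 = 0.4937 kg
Total LOI = 13.79 kg
Glass = batch − LOI = 1031 − 13.79 = 1017 kg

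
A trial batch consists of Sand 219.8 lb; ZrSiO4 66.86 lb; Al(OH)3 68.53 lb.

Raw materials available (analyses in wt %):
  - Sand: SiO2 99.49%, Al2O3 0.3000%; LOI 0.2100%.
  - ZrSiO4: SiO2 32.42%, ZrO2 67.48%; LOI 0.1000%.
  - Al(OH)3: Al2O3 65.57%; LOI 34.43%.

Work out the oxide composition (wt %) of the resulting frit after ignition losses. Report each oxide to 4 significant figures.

Each numeric step keeps full precision in all steps — mid-chain values are displayed (rounded to 4 significant digits) on the page; each reported result sees exactly one rounding. The derived quantities are computed using the weight values for 331.1 lb of glass in full precision (ignition loss, the yield, totals, the three compositions, net glass mass), as they appear in the problem or answer text.
Per-oxide mass from batch:
  SiO2: 219.8·0.9949 + 66.86·0.3242 = 240.4 lb
  ZrO2: 66.86·0.6748 = 45.12 lb
  Al2O3: 219.8·0.003000 + 68.53·0.6557 = 45.59 lb
LOI: 219.8·0.002100 + 66.86·0.001000 + 68.53·0.3443 = 24.12 lb
Glass = total batch minus LOI = 355.2 − 24.12 = 331.1 lb (consistent with Σ oxide mass)
percent by weight: oxide/glass ×100

Glass mass = 331.1 lb (batch 355.2 − LOI 24.12).
Composition: SiO2 72.60%, ZrO2 13.63%, Al2O3 13.77%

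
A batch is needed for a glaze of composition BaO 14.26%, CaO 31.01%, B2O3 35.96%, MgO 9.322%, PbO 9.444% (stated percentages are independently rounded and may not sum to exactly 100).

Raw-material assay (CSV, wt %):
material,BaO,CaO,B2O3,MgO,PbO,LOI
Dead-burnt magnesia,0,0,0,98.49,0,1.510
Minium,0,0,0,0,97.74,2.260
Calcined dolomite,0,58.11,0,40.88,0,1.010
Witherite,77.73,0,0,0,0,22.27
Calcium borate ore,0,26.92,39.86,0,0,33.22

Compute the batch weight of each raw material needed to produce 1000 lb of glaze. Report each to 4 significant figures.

Batch per 1000 lb glaze:
  Dead-burnt magnesia: 46.62 lb
  Minium: 96.62 lb
  Calcined dolomite: 115.7 lb
  Witherite: 183.5 lb
  Calcium borate ore: 902.2 lb
Total batch = 1345 lb; LOI loss = 344.6 lb; yield = 74.37%

The intermediate values appear (rounded to four significant digits) across the worked steps. All arithmetic carries full float precision from start to finish — a single rounding produces every reported result — all derived quantities, including yield, five oxide percentages, the totals, LOI, net glass mass, are recomputed using the weight values on 1000 lb of glass in full precision as quoted within either problem or answer.
Target oxide masses per 1000 lb glaze:
  BaO: 14.26% × 1000 = 142.6 lb
  CaO: 31.01% × 1000 = 310.1 lb
  B2O3: 35.96% × 1000 = 359.6 lb
  MgO: 9.322% × 1000 = 93.22 lb
  PbO: 9.444% × 1000 = 94.44 lb
A balance pass over the oxides, using the reported weights, under the basis named above (oxide sums agree with the targets given rounding of the digits):
  BaO: 183.5·0.7773 = 142.6 lb (target 142.6 lb)
  CaO: 115.7·0.5811 + 902.2·0.2692 = 310.1 lb (target 310.1 lb)
  B2O3: 902.2·0.3986 = 359.6 lb (target 359.6 lb)
  MgO: 46.62·0.9849 + 115.7·0.4088 = 93.21 lb (target 93.22 lb)
  PbO: 96.62·0.9774 = 94.44 lb (target 94.44 lb)
Glass-mass closure: the batch minus its LOI: 1000 lb (targets for the oxides total 1000 lb; against the stated basis, 1000 lb — rounding explains the deltas).
Whole-batch sum: Σ batch = 1345 lb; the LOI term Σ batch·LOI equals 344.6 lb; yield, glass over the total, = 74.37%.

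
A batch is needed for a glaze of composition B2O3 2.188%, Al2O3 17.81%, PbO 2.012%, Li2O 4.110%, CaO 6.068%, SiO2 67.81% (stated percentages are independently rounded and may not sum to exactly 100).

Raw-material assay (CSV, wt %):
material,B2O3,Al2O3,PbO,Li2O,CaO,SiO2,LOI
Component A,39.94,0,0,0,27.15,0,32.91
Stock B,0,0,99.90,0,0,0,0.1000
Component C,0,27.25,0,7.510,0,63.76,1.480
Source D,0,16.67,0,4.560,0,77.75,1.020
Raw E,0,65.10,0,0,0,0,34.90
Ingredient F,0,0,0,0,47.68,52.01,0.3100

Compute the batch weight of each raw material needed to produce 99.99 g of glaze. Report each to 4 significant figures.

Values along the way are printed, rounded to 4 significant figures, on the page — the whole derivation holds full precision at every stage — each reported number takes just one rounding — the derived quantities, which include totals, the six compositions, LOI, net glass mass, yield, are rebuilt in exact precision, exactly as printed in problem or answer, from the weighed amounts at 99.99 g of glass.
The oxide mass targets at 99.99 g glaze:
  B2O3: 2.188% × 99.99 = 2.188 g
  Al2O3: 17.81% × 99.99 = 17.81 g
  PbO: 2.012% × 99.99 = 2.012 g
  Li2O: 4.110% × 99.99 = 4.110 g
  CaO: 6.068% × 99.99 = 6.067 g
  SiO2: 67.81% × 99.99 = 67.80 g
Balance tally, oxide-wise, working from each reported weight, for the quoted basis mass (sums match the target masses up to rounding of the answer):
  B2O3: 5.478·0.3994 = 2.188 g (target 2.188 g)
  Al2O3: 11.30·0.2725 + 71.52·0.1667 + 4.313·0.6510 = 17.81 g (target 17.81 g)
  PbO: 2.014·0.9990 = 2.012 g (target 2.012 g)
  Li2O: 11.30·0.07510 + 71.52·0.04560 = 4.110 g (target 4.110 g)
  CaO: 5.478·0.2715 + 9.606·0.4768 = 6.067 g (target 6.067 g)
  SiO2: 11.30·0.6376 + 71.52·0.7775 + 9.606·0.5201 = 67.81 g (target 67.80 g)
The glass-mass cross-check: batch total minus LOI = 99.99 g (oxide target masses add up to 99.99 g; with the basis standing at 99.99 g — a pure rounding effect).
Whole-batch sum: Σ batch = 104.2 g; Σ batch·LOI gives LOI loss = 4.237 g; yield: glass divided by total = 95.94%.

Batch per 99.99 g glaze:
  Component A: 5.478 g
  Stock B: 2.014 g
  Component C: 11.30 g
  Source D: 71.52 g
  Raw E: 4.313 g
  Ingredient F: 9.606 g
Total batch = 104.2 g; LOI loss = 4.237 g; yield = 95.94%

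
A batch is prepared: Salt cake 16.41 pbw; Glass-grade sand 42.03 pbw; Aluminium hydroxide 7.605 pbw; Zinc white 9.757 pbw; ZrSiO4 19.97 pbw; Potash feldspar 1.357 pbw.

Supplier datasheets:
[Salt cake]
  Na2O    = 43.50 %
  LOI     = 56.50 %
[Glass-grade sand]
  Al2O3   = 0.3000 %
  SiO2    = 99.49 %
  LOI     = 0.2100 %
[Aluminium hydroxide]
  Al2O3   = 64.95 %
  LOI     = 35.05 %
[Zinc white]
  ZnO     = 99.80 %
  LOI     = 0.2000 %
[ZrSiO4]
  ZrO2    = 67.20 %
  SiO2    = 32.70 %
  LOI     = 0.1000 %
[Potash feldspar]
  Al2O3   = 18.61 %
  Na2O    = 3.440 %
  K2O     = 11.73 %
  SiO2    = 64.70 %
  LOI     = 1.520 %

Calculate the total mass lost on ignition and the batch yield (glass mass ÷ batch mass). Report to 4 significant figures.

LOI loss = 12.09 pbw; glass = 85.04 pbw; yield = 87.56%

The intermediate values are shown rounded to 4 significant figures — all arithmetic carries exact precision throughout — exactly one rounding is applied to each reported result; derived quantities, including six oxide percentages, LOI, the yield, glass mass, the totals, are recomputed from the batch weights per 85.04 pbw of glass at exact precision as quoted within the problem or the answer.
Ignition loss by material:
  Salt cake: 16.41 × 0.5650 = 9.272 pbw
  Glass-grade sand: 42.03 × 0.002100 = 0.08826 pbw
  Aluminium hydroxide: 7.605 × 0.3505 = 2.666 pbw
  Zinc white: 9.757 × 0.002000 = 0.01951 pbw
  ZrSiO4: 19.97 × 0.001000 = 0.01997 pbw
  Potash feldspar: 1.357 × 0.01520 = 0.02063 pbw
Total LOI = 12.09 pbw
Glass = batch − LOI = 97.13 − 12.09 = 85.04 pbw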